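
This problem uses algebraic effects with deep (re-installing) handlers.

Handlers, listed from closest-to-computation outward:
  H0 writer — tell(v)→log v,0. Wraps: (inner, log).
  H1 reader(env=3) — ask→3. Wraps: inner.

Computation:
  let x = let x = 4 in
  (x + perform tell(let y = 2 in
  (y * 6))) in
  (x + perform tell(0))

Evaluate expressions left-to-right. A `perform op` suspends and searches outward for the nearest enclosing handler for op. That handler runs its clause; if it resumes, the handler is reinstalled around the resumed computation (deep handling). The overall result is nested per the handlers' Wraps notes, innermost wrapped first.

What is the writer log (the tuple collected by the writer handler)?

Evaluation trace:
tell(12) @ H0 ⇒ log+=12
tell(0) @ H0 ⇒ log+=0
H0 returns (4, (12, 0))
H1 returns (4, (12, 0))
= (4, (12, 0))

Answer: (12, 0)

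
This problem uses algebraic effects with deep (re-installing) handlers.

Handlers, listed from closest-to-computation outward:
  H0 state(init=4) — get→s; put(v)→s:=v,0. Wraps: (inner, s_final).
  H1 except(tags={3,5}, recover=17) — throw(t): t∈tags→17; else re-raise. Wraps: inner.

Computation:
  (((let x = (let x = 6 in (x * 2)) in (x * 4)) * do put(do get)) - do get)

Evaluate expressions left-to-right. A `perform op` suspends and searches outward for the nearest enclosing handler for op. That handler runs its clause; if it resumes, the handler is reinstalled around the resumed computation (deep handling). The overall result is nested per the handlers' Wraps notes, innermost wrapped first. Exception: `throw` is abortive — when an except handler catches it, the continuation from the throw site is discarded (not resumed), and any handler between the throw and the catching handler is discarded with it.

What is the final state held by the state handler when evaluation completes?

Answer: 4

Step-by-step:
get @ H0 ⇒ 4
put(4) @ H0 ⇒ s:=4
get @ H0 ⇒ 4
H0 returns (-4, 4)
H1 returns (-4, 4)
= (-4, 4)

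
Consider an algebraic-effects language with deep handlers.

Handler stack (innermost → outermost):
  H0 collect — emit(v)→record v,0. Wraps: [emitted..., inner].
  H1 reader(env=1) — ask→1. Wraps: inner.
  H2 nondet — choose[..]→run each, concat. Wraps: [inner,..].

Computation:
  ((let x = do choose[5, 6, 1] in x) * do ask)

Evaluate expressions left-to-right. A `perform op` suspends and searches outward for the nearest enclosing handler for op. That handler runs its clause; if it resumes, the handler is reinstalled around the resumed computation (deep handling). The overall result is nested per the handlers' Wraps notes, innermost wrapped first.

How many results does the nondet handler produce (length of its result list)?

Evaluation trace:
choose[5, 6, 1] @ H2
  branch[0] choose=5:
    ask @ H1 ⇒ 1
    H0 returns [5]
    H1 returns [5]
    H2 returns [[5]]
  branch[1] choose=6:
    ask @ H1 ⇒ 1
    H0 returns [6]
    H1 returns [6]
    H2 returns [[6]]
  branch[2] choose=1:
    ask @ H1 ⇒ 1
    H0 returns [1]
    H1 returns [1]
    H2 returns [[1]]
= [[5], [6], [1]]

Answer: 3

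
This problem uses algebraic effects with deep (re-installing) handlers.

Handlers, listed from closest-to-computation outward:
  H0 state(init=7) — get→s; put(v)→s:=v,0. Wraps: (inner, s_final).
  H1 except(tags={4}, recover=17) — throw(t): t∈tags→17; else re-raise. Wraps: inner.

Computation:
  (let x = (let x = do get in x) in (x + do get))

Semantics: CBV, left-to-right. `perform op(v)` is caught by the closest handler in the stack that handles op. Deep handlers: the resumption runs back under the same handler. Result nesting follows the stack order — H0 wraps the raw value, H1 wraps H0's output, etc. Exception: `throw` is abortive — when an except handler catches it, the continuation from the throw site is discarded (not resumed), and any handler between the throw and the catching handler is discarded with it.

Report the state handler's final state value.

Working:
get @ H0 ⇒ 7
get @ H0 ⇒ 7
H0 returns (14, 7)
H1 returns (14, 7)
= (14, 7)

Answer: 7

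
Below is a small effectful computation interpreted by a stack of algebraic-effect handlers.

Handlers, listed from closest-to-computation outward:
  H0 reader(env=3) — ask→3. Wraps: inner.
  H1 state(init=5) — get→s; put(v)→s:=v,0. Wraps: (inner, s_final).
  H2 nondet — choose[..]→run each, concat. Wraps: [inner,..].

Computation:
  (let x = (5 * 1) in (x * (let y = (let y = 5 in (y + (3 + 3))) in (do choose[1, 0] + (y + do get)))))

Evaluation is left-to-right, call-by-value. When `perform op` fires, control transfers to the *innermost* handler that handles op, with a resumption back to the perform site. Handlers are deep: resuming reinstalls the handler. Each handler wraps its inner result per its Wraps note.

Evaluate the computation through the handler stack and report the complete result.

Answer: [(85, 5), (80, 5)]

Working:
choose[1, 0] @ H2
  branch[0] choose=1:
    get @ H1 ⇒ 5
    H0 returns 85
    H1 returns (85, 5)
    H2 returns [(85, 5)]
  branch[1] choose=0:
    get @ H1 ⇒ 5
    H0 returns 80
    H1 returns (80, 5)
    H2 returns [(80, 5)]
= [(85, 5), (80, 5)]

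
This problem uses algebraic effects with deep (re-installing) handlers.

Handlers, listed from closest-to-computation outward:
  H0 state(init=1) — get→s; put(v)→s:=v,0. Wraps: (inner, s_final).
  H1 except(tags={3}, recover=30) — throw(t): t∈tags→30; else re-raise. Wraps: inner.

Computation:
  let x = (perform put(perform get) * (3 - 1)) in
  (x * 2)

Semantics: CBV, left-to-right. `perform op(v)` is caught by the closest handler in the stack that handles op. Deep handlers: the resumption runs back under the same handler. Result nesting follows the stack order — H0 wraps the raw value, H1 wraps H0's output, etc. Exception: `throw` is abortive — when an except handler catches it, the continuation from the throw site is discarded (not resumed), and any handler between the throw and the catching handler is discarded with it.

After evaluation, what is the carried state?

Evaluation trace:
get @ H0 ⇒ 1
put(1) @ H0 ⇒ s:=1
H0 returns (0, 1)
H1 returns (0, 1)
= (0, 1)

Answer: 1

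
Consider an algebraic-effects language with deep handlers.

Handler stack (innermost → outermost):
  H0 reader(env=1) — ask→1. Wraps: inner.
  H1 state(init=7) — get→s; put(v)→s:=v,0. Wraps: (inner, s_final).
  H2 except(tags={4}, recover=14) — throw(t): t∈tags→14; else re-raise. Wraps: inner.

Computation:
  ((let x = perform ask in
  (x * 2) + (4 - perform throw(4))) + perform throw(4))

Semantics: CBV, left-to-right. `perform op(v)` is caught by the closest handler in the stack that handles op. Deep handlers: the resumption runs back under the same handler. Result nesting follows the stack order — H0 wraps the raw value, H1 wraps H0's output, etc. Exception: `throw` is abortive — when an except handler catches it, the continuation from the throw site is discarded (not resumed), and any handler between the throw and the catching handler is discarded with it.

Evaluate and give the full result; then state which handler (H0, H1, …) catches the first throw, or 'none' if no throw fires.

Answer: 14 ; first throw caught by: H2

Evaluation trace:
ask @ H0 ⇒ 1
throw(4) @ H2 caught ⇒ 14
= 14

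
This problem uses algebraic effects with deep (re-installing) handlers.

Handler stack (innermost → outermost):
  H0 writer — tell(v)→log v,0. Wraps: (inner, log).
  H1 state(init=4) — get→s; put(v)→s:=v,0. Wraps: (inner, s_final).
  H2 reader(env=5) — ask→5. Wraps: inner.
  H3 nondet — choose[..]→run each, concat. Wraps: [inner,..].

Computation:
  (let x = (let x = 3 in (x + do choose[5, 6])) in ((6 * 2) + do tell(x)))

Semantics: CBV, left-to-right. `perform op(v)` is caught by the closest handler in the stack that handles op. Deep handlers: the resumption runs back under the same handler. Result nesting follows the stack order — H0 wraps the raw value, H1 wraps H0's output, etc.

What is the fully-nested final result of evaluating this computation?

Answer: [((12, (8)), 4), ((12, (9)), 4)]

Working:
choose[5, 6] @ H3
  branch[0] choose=5:
    tell(8) @ H0 ⇒ log+=8
    H0 returns (12, (8))
    H1 returns ((12, (8)), 4)
    H2 returns ((12, (8)), 4)
    H3 returns [((12, (8)), 4)]
  branch[1] choose=6:
    tell(9) @ H0 ⇒ log+=9
    H0 returns (12, (9))
    H1 returns ((12, (9)), 4)
    H2 returns ((12, (9)), 4)
    H3 returns [((12, (9)), 4)]
= [((12, (8)), 4), ((12, (9)), 4)]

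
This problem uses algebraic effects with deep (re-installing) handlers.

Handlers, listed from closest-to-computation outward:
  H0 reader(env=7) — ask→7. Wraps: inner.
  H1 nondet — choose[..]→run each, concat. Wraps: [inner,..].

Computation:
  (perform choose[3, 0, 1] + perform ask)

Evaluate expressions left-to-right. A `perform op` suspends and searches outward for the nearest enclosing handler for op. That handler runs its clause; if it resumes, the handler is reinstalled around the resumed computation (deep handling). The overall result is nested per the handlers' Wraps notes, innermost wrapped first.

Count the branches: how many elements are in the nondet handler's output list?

Step-by-step:
choose[3, 0, 1] @ H1
  branch[0] choose=3:
    ask @ H0 ⇒ 7
    H0 returns 10
    H1 returns [10]
  branch[1] choose=0:
    ask @ H0 ⇒ 7
    H0 returns 7
    H1 returns [7]
  branch[2] choose=1:
    ask @ H0 ⇒ 7
    H0 returns 8
    H1 returns [8]
= [10, 7, 8]

Answer: 3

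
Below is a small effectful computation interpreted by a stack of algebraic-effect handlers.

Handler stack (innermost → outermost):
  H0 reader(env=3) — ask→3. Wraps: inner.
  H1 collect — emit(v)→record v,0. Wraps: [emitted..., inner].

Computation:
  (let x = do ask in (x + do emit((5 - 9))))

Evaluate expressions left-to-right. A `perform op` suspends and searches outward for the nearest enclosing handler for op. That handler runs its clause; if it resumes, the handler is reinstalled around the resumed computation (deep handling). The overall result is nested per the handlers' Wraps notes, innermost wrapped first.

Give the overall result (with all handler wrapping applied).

Answer: [-4, 3]

Evaluation trace:
ask @ H0 ⇒ 3
emit(-4) @ H1 ⇒ out+=-4
H0 returns 3
H1 returns [-4, 3]
= [-4, 3]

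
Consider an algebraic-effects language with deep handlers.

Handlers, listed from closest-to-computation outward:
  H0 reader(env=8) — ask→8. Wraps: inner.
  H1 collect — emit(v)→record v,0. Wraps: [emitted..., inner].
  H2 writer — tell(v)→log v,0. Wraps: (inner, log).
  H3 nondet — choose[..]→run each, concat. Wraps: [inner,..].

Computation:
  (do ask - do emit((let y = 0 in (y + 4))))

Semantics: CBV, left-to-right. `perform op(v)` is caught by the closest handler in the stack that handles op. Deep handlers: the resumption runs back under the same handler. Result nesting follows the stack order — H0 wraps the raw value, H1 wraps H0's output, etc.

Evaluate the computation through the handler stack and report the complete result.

Evaluation trace:
ask @ H0 ⇒ 8
emit(4) @ H1 ⇒ out+=4
H0 returns 8
H1 returns [4, 8]
H2 returns ([4, 8], ())
H3 returns [([4, 8], ())]
= [([4, 8], ())]

Answer: [([4, 8], ())]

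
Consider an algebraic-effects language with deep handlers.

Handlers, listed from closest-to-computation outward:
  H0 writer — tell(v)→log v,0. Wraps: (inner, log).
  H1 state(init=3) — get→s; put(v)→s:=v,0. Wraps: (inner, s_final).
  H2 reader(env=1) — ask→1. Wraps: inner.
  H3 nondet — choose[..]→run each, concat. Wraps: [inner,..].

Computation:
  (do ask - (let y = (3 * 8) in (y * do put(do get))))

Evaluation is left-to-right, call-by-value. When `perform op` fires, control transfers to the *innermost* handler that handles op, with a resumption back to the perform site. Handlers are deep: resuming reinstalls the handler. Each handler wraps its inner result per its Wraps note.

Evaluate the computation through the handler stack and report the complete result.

Answer: [((1, ()), 3)]

Step-by-step:
ask @ H2 ⇒ 1
get @ H1 ⇒ 3
put(3) @ H1 ⇒ s:=3
H0 returns (1, ())
H1 returns ((1, ()), 3)
H2 returns ((1, ()), 3)
H3 returns [((1, ()), 3)]
= [((1, ()), 3)]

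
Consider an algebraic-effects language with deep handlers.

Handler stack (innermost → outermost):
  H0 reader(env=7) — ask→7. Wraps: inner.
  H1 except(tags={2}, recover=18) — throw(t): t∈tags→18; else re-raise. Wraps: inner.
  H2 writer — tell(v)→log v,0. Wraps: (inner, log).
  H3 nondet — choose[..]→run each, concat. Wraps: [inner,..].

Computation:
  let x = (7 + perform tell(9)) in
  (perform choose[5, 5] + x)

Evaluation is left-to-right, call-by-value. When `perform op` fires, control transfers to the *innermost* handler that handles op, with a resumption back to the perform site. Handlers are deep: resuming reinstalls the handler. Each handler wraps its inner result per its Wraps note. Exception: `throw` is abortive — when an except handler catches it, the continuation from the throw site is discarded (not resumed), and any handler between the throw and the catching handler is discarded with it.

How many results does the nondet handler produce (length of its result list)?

Step-by-step:
tell(9) @ H2 ⇒ log+=9
choose[5, 5] @ H3
  branch[0] choose=5:
    H0 returns 12
    H1 returns 12
    H2 returns (12, (9))
    H3 returns [(12, (9))]
  branch[1] choose=5:
    H0 returns 12
    H1 returns 12
    H2 returns (12, (9))
    H3 returns [(12, (9))]
= [(12, (9)), (12, (9))]

Answer: 2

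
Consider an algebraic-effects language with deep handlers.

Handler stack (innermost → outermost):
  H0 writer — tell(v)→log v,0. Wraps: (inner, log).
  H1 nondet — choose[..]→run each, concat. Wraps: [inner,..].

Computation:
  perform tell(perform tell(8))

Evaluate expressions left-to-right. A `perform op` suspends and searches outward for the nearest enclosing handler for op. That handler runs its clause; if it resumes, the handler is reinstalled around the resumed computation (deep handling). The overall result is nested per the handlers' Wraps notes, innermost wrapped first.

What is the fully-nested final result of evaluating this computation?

Answer: [(0, (8, 0))]

Evaluation trace:
tell(8) @ H0 ⇒ log+=8
tell(0) @ H0 ⇒ log+=0
H0 returns (0, (8, 0))
H1 returns [(0, (8, 0))]
= [(0, (8, 0))]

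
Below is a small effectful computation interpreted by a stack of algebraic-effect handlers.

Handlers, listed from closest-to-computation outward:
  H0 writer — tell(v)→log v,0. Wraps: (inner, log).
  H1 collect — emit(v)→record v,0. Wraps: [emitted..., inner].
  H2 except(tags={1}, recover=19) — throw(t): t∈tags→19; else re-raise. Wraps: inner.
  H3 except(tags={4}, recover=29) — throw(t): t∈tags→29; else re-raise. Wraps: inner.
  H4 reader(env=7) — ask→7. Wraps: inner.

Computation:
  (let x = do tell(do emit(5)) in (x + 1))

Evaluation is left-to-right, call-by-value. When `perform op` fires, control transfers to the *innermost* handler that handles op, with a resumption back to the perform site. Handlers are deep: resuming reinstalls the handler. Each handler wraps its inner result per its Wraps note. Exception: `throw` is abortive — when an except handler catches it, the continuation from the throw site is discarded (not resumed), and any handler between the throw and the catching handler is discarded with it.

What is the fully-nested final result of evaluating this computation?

Answer: [5, (1, (0))]

Step-by-step:
emit(5) @ H1 ⇒ out+=5
tell(0) @ H0 ⇒ log+=0
H0 returns (1, (0))
H1 returns [5, (1, (0))]
H2 returns [5, (1, (0))]
H3 returns [5, (1, (0))]
H4 returns [5, (1, (0))]
= [5, (1, (0))]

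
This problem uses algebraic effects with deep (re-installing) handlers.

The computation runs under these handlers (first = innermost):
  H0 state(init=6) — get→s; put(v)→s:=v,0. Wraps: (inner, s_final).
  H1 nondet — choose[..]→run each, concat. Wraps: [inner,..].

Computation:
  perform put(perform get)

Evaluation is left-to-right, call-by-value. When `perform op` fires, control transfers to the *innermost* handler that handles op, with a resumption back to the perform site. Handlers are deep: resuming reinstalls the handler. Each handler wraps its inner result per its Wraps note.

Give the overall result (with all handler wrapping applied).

Answer: [(0, 6)]

Working:
get @ H0 ⇒ 6
put(6) @ H0 ⇒ s:=6
H0 returns (0, 6)
H1 returns [(0, 6)]
= [(0, 6)]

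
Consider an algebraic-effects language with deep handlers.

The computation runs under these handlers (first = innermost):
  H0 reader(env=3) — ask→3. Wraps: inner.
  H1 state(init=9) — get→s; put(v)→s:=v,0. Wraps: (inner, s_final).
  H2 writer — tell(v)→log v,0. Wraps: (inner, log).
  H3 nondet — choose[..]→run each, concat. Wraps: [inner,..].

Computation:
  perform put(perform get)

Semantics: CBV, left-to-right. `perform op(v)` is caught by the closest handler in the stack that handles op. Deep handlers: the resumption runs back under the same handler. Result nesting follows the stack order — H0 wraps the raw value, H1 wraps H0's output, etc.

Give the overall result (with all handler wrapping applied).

Answer: [((0, 9), ())]

Evaluation trace:
get @ H1 ⇒ 9
put(9) @ H1 ⇒ s:=9
H0 returns 0
H1 returns (0, 9)
H2 returns ((0, 9), ())
H3 returns [((0, 9), ())]
= [((0, 9), ())]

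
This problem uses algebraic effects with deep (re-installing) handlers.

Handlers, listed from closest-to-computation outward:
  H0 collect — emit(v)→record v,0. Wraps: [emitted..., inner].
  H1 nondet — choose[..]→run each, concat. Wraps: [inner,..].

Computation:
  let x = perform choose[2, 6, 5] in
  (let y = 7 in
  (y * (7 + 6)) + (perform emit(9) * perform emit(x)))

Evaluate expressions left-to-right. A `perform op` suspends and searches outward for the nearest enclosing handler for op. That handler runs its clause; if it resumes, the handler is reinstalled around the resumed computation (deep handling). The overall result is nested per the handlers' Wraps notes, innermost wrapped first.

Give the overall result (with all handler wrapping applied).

Answer: [[9, 2, 91], [9, 6, 91], [9, 5, 91]]

Evaluation trace:
choose[2, 6, 5] @ H1
  branch[0] choose=2:
    emit(9) @ H0 ⇒ out+=9
    emit(2) @ H0 ⇒ out+=2
    H0 returns [9, 2, 91]
    H1 returns [[9, 2, 91]]
  branch[1] choose=6:
    emit(9) @ H0 ⇒ out+=9
    emit(6) @ H0 ⇒ out+=6
    H0 returns [9, 6, 91]
    H1 returns [[9, 6, 91]]
  branch[2] choose=5:
    emit(9) @ H0 ⇒ out+=9
    emit(5) @ H0 ⇒ out+=5
    H0 returns [9, 5, 91]
    H1 returns [[9, 5, 91]]
= [[9, 2, 91], [9, 6, 91], [9, 5, 91]]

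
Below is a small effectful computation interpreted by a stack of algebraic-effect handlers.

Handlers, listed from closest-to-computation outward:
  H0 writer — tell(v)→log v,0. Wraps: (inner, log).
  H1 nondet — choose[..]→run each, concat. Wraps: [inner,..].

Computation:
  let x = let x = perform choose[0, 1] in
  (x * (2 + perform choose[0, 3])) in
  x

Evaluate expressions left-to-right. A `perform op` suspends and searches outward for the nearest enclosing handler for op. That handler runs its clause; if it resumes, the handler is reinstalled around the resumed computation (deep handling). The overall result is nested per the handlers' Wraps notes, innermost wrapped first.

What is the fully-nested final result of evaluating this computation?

Answer: [(0, ()), (0, ()), (2, ()), (5, ())]

Working:
choose[0, 1] @ H1
  branch[0] choose=0:
    choose[0, 3] @ H1
      branch[0] choose=0:
        H0 returns (0, ())
        H1 returns [(0, ())]
      branch[1] choose=3:
        H0 returns (0, ())
        H1 returns [(0, ())]
  branch[1] choose=1:
    choose[0, 3] @ H1
      branch[0] choose=0:
        H0 returns (2, ())
        H1 returns [(2, ())]
      branch[1] choose=3:
        H0 returns (5, ())
        H1 returns [(5, ())]
= [(0, ()), (0, ()), (2, ()), (5, ())]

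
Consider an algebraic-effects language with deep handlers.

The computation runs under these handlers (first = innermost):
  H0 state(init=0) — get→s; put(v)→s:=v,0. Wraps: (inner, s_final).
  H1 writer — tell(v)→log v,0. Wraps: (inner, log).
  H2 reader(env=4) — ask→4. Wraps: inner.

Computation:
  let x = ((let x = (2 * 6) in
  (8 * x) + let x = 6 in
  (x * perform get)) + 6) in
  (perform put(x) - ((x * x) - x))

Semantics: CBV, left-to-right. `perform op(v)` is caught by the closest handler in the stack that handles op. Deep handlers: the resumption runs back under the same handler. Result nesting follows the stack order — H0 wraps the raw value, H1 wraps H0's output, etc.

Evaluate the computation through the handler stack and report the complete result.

Answer: ((-10302, 102), ())

Evaluation trace:
get @ H0 ⇒ 0
put(102) @ H0 ⇒ s:=102
H0 returns (-10302, 102)
H1 returns ((-10302, 102), ())
H2 returns ((-10302, 102), ())
= ((-10302, 102), ())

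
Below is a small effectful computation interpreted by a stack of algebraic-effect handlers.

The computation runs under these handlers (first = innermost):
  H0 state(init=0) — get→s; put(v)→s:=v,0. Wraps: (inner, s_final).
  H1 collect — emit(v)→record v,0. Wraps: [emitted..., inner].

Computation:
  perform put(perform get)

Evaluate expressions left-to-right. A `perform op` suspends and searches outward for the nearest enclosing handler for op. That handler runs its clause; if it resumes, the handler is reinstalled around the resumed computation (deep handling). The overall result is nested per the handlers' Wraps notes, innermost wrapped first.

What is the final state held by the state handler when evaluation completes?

Working:
get @ H0 ⇒ 0
put(0) @ H0 ⇒ s:=0
H0 returns (0, 0)
H1 returns [(0, 0)]
= [(0, 0)]

Answer: 0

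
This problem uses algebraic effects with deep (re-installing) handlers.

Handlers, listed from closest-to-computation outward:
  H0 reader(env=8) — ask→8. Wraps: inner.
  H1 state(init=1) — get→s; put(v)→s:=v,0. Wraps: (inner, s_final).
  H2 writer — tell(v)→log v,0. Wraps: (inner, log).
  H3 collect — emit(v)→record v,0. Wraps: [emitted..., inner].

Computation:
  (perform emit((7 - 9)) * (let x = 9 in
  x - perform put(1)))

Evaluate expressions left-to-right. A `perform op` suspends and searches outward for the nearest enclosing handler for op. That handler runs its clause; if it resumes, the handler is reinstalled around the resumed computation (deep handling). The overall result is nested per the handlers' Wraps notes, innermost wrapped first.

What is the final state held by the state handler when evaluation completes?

Answer: 1

Working:
emit(-2) @ H3 ⇒ out+=-2
put(1) @ H1 ⇒ s:=1
H0 returns 0
H1 returns (0, 1)
H2 returns ((0, 1), ())
H3 returns [-2, ((0, 1), ())]
= [-2, ((0, 1), ())]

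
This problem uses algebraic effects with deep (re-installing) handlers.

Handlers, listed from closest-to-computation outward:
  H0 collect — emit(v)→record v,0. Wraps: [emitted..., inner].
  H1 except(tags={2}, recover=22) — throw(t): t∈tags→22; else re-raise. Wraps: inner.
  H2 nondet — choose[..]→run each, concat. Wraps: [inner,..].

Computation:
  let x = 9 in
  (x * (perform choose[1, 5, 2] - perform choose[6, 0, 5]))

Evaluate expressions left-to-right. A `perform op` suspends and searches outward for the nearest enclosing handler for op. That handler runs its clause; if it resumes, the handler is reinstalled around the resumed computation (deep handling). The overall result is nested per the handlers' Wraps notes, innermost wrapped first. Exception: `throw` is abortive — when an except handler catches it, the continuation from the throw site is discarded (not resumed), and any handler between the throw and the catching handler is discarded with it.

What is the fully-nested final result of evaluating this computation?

Working:
choose[1, 5, 2] @ H2
  branch[0] choose=1:
    choose[6, 0, 5] @ H2
      branch[0] choose=6:
        H0 returns [-45]
        H1 returns [-45]
        H2 returns [[-45]]
      branch[1] choose=0:
        H0 returns [9]
        H1 returns [9]
        H2 returns [[9]]
      branch[2] choose=5:
        H0 returns [-36]
        H1 returns [-36]
        H2 returns [[-36]]
  branch[1] choose=5:
    choose[6, 0, 5] @ H2
      branch[0] choose=6:
        H0 returns [-9]
        H1 returns [-9]
        H2 returns [[-9]]
      branch[1] choose=0:
        H0 returns [45]
        H1 returns [45]
        H2 returns [[45]]
      branch[2] choose=5:
        H0 returns [0]
        H1 returns [0]
        H2 returns [[0]]
  branch[2] choose=2:
    choose[6, 0, 5] @ H2
      branch[0] choose=6:
        H0 returns [-36]
        H1 returns [-36]
        H2 returns [[-36]]
      branch[1] choose=0:
        H0 returns [18]
        H1 returns [18]
        H2 returns [[18]]
      branch[2] choose=5:
        H0 returns [-27]
        H1 returns [-27]
        H2 returns [[-27]]
= [[-45], [9], [-36], [-9], [45], [0], [-36], [18], [-27]]

Answer: [[-45], [9], [-36], [-9], [45], [0], [-36], [18], [-27]]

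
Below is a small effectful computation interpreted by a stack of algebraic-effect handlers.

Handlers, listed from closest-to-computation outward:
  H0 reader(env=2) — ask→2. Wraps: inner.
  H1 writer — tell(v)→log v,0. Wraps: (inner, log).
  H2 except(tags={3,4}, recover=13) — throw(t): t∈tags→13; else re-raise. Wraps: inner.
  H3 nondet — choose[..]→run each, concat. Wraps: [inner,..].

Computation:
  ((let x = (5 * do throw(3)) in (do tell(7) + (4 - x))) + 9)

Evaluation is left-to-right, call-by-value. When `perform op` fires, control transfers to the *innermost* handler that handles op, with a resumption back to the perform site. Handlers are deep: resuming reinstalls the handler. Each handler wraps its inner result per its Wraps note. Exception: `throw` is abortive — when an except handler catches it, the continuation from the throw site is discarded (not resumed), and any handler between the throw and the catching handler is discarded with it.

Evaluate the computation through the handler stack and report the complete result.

Answer: [13]

Evaluation trace:
throw(3) @ H2 caught ⇒ 13
H3 returns [13]
= [13]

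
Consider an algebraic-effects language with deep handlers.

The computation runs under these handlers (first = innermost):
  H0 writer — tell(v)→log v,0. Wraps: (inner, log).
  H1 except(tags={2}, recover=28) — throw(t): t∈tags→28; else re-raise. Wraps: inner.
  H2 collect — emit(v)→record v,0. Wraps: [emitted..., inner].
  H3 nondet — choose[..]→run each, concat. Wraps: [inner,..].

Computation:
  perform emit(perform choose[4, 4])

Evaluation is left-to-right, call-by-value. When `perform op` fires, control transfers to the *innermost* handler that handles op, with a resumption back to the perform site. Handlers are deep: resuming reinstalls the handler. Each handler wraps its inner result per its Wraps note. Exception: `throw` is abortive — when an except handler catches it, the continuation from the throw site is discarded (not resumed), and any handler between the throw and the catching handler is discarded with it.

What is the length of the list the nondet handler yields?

Answer: 2

Step-by-step:
choose[4, 4] @ H3
  branch[0] choose=4:
    emit(4) @ H2 ⇒ out+=4
    H0 returns (0, ())
    H1 returns (0, ())
    H2 returns [4, (0, ())]
    H3 returns [[4, (0, ())]]
  branch[1] choose=4:
    emit(4) @ H2 ⇒ out+=4
    H0 returns (0, ())
    H1 returns (0, ())
    H2 returns [4, (0, ())]
    H3 returns [[4, (0, ())]]
= [[4, (0, ())], [4, (0, ())]]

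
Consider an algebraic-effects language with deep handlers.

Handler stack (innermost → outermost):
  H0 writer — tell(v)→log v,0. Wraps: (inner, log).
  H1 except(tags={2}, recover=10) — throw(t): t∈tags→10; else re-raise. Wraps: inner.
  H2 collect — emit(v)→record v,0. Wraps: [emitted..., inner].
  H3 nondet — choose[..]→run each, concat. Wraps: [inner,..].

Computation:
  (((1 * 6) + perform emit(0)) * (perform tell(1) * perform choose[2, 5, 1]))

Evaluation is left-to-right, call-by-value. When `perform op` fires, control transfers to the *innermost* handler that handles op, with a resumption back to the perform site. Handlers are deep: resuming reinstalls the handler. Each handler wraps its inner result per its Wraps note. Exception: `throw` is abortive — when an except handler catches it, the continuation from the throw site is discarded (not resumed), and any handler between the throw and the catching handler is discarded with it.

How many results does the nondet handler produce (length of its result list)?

Working:
emit(0) @ H2 ⇒ out+=0
tell(1) @ H0 ⇒ log+=1
choose[2, 5, 1] @ H3
  branch[0] choose=2:
    H0 returns (0, (1))
    H1 returns (0, (1))
    H2 returns [0, (0, (1))]
    H3 returns [[0, (0, (1))]]
  branch[1] choose=5:
    H0 returns (0, (1))
    H1 returns (0, (1))
    H2 returns [0, (0, (1))]
    H3 returns [[0, (0, (1))]]
  branch[2] choose=1:
    H0 returns (0, (1))
    H1 returns (0, (1))
    H2 returns [0, (0, (1))]
    H3 returns [[0, (0, (1))]]
= [[0, (0, (1))], [0, (0, (1))], [0, (0, (1))]]

Answer: 3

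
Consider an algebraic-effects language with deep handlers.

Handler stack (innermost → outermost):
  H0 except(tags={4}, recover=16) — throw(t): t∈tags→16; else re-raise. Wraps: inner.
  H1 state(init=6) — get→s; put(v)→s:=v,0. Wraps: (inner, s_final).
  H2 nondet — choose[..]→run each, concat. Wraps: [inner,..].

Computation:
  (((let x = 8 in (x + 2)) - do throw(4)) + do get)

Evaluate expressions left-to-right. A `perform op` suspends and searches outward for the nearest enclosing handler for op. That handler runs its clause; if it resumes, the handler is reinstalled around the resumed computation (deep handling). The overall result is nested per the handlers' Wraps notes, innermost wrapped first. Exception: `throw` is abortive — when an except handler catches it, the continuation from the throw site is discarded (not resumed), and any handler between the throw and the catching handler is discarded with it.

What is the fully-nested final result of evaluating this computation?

Evaluation trace:
throw(4) @ H0 caught ⇒ 16
H1 returns (16, 6)
H2 returns [(16, 6)]
= [(16, 6)]

Answer: [(16, 6)]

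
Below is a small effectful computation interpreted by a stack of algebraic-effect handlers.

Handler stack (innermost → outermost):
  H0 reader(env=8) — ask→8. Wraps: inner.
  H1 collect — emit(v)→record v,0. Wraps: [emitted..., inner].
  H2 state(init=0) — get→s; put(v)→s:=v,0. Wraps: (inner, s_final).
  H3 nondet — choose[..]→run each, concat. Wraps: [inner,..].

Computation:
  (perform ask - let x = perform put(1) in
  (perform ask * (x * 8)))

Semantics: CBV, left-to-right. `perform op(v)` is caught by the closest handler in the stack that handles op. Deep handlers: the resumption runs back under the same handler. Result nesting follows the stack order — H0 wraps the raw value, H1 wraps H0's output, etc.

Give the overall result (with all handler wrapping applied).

Working:
ask @ H0 ⇒ 8
put(1) @ H2 ⇒ s:=1
ask @ H0 ⇒ 8
H0 returns 8
H1 returns [8]
H2 returns ([8], 1)
H3 returns [([8], 1)]
= [([8], 1)]

Answer: [([8], 1)]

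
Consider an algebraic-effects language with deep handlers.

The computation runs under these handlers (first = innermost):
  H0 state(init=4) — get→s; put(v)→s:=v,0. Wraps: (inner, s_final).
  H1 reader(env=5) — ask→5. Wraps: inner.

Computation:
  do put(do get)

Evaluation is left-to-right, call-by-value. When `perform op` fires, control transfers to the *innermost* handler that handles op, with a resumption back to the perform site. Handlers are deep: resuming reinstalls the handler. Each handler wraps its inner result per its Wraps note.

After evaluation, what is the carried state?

Answer: 4

Working:
get @ H0 ⇒ 4
put(4) @ H0 ⇒ s:=4
H0 returns (0, 4)
H1 returns (0, 4)
= (0, 4)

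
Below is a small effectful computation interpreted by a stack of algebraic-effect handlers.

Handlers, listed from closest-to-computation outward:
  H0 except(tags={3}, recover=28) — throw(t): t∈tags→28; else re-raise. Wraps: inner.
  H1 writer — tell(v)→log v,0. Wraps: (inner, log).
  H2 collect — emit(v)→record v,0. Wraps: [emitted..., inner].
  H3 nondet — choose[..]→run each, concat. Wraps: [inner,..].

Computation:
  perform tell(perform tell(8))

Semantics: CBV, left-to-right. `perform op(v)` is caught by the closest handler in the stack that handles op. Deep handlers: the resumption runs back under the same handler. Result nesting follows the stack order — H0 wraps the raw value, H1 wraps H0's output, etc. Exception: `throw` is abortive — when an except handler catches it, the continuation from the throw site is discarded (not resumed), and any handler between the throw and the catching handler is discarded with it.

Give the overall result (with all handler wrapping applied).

Step-by-step:
tell(8) @ H1 ⇒ log+=8
tell(0) @ H1 ⇒ log+=0
H0 returns 0
H1 returns (0, (8, 0))
H2 returns [(0, (8, 0))]
H3 returns [[(0, (8, 0))]]
= [[(0, (8, 0))]]

Answer: [[(0, (8, 0))]]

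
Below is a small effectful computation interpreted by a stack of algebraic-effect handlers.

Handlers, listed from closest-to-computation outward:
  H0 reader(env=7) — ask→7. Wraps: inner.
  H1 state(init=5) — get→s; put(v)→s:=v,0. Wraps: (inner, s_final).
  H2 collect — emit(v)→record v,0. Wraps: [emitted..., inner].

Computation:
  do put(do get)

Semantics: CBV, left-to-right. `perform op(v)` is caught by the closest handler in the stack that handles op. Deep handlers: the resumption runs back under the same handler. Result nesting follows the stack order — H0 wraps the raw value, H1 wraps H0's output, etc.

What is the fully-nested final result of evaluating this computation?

Answer: [(0, 5)]

Working:
get @ H1 ⇒ 5
put(5) @ H1 ⇒ s:=5
H0 returns 0
H1 returns (0, 5)
H2 returns [(0, 5)]
= [(0, 5)]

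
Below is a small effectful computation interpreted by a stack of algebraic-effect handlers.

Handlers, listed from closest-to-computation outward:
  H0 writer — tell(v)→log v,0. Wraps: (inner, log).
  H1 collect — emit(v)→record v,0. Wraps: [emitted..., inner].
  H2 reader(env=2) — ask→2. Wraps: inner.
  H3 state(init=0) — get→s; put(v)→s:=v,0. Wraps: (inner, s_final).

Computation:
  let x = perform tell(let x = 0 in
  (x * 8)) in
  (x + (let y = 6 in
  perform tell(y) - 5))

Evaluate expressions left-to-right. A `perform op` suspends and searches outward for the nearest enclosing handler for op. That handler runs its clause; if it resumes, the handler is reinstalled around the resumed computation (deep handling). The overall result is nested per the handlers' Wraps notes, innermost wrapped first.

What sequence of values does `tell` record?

Working:
tell(0) @ H0 ⇒ log+=0
tell(6) @ H0 ⇒ log+=6
H0 returns (-5, (0, 6))
H1 returns [(-5, (0, 6))]
H2 returns [(-5, (0, 6))]
H3 returns ([(-5, (0, 6))], 0)
= ([(-5, (0, 6))], 0)

Answer: (0, 6)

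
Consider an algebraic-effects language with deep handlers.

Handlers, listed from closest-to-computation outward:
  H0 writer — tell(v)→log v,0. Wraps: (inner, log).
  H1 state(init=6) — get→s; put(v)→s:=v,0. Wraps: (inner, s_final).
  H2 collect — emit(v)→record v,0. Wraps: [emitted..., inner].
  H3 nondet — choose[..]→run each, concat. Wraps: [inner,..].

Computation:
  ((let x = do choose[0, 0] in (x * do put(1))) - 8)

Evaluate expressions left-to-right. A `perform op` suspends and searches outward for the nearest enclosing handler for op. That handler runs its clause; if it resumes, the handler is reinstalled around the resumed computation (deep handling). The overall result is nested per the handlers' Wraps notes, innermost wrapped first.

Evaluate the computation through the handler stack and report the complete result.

Step-by-step:
choose[0, 0] @ H3
  branch[0] choose=0:
    put(1) @ H1 ⇒ s:=1
    H0 returns (-8, ())
    H1 returns ((-8, ()), 1)
    H2 returns [((-8, ()), 1)]
    H3 returns [[((-8, ()), 1)]]
  branch[1] choose=0:
    put(1) @ H1 ⇒ s:=1
    H0 returns (-8, ())
    H1 returns ((-8, ()), 1)
    H2 returns [((-8, ()), 1)]
    H3 returns [[((-8, ()), 1)]]
= [[((-8, ()), 1)], [((-8, ()), 1)]]

Answer: [[((-8, ()), 1)], [((-8, ()), 1)]]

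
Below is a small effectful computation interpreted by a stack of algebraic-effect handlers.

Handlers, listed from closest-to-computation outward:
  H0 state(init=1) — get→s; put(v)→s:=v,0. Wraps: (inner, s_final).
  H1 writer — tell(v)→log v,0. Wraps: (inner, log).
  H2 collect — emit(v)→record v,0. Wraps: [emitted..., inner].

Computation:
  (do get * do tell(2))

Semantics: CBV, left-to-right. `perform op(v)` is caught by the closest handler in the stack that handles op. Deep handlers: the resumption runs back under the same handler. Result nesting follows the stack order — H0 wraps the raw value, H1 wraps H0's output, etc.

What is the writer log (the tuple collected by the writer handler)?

Answer: (2)

Working:
get @ H0 ⇒ 1
tell(2) @ H1 ⇒ log+=2
H0 returns (0, 1)
H1 returns ((0, 1), (2))
H2 returns [((0, 1), (2))]
= [((0, 1), (2))]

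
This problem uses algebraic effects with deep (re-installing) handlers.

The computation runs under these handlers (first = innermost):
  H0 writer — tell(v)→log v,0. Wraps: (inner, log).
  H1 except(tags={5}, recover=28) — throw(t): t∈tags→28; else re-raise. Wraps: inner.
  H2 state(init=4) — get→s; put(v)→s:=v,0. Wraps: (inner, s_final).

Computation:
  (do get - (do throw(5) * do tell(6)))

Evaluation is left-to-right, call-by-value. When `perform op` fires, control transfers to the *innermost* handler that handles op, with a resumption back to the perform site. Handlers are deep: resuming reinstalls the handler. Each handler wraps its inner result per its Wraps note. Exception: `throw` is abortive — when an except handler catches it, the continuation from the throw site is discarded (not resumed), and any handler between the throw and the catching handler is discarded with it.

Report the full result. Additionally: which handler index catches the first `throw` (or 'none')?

Answer: (28, 4) ; first throw caught by: H1

Step-by-step:
get @ H2 ⇒ 4
throw(5) @ H1 caught ⇒ 28
H2 returns (28, 4)
= (28, 4)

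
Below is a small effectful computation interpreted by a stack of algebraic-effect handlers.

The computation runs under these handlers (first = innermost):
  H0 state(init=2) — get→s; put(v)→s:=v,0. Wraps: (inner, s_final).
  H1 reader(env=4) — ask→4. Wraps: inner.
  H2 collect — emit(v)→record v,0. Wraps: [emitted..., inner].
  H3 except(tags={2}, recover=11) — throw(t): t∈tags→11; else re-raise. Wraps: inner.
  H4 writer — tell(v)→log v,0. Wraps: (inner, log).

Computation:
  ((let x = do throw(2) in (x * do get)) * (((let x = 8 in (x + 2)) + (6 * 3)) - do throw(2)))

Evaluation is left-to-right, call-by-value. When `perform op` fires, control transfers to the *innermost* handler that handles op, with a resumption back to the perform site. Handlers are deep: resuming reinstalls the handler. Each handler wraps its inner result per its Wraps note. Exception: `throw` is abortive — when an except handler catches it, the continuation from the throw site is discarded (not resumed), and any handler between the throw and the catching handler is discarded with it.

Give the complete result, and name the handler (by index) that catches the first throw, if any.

Working:
throw(2) @ H3 caught ⇒ 11
H4 returns (11, ())
= (11, ())

Answer: (11, ()) ; first throw caught by: H3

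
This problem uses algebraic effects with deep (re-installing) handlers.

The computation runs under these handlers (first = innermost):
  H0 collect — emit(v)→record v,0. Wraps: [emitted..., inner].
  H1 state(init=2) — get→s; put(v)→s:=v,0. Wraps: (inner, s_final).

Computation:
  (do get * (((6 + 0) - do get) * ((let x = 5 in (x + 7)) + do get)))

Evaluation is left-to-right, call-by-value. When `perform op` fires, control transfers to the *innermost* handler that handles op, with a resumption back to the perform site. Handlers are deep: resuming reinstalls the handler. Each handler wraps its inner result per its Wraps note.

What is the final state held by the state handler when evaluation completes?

Answer: 2

Working:
get @ H1 ⇒ 2
get @ H1 ⇒ 2
get @ H1 ⇒ 2
H0 returns [112]
H1 returns ([112], 2)
= ([112], 2)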